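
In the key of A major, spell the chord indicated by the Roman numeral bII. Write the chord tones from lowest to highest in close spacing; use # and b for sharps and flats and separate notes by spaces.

Bb D F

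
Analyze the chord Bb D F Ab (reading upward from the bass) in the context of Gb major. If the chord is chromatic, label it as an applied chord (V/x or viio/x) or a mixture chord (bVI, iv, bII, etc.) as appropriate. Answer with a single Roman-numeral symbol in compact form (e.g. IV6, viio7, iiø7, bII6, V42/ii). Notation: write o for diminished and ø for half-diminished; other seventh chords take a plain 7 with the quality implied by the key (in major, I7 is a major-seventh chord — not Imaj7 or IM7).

V7/vi

The pitches Bb-D-F-Ab form a dominant seventh chord rooted on Bb.
Bb is not a diatonic chord root with this quality in Gb major, but it lies a perfect fifth above Eb (vi), so the chord functions as an applied dominant of vi.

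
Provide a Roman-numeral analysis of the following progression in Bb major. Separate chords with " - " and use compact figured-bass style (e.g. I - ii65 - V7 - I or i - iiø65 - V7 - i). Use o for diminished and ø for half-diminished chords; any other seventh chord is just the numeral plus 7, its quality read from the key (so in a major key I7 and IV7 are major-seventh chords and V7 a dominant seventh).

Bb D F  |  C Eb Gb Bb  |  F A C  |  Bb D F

I - iiø7 - V - I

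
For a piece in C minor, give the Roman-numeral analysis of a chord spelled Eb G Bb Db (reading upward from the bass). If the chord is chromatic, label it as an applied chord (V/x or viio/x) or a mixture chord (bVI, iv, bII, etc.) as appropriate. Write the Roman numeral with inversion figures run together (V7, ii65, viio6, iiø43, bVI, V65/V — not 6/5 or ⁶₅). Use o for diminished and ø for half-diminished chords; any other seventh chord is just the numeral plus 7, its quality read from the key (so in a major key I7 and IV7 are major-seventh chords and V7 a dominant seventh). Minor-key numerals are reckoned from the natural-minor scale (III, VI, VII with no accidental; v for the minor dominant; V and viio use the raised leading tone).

The pitches Eb-G-Bb-Db form a dominant seventh chord rooted on Eb.
Eb is not a diatonic chord root with this quality in C minor, but it lies a perfect fifth above Ab (VI), so the chord functions as an applied dominant of VI.

V7/VI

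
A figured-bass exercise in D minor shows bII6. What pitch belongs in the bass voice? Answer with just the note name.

G

bII in D minor has root Eb; the chord is Eb-G-Bb.
The figure 6 means first inversion — the third is in the bass.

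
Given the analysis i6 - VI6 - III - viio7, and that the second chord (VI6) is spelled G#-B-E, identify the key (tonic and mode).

The chord E/G# is a major triad rooted on E; its label is VI6.
Counting down 5 scale steps from E places the tonic on G#; a major triad on degree 6 is diatonic only in minor.

G# minor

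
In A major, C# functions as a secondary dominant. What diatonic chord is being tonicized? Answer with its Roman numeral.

vi

The chord is a major triad on C#.
A dominant resolves down a perfect fifth: C# → F#. In A major, F# is scale degree 6, i.e. vi.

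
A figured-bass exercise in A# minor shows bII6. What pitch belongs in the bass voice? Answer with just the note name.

D#

bII in A# minor has root B; the chord is B-D#-F#.
The figure 6 means first inversion — the third is in the bass.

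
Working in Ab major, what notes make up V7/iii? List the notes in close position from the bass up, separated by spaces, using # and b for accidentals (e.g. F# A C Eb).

The slash means an applied dominant: we want the dominant of iii. In Ab major, iii is C minor, and its dominant is built on G.
Building a dominant seventh chord on G gives G-B-D-F.

G B D F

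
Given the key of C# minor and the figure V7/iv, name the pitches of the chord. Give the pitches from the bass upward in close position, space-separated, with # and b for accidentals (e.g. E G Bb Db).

C# E# G# B

V7/iv is a secondary dominant — the dominant seventh of iv. iv in C# minor is F#, so the applied chord's root is C#, a perfect fifth above.
Building a dominant seventh chord on C# gives C#-E#-G#-B.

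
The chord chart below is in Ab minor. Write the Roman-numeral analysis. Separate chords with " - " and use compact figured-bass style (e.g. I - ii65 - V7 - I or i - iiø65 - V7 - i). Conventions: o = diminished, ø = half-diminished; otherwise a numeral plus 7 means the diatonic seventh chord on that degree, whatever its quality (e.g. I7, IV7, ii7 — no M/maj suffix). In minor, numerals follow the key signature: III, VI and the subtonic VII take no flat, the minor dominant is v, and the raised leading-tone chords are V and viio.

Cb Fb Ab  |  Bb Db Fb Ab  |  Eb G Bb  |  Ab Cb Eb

VI64 - iiø7 - V - i

Cb-Fb-Ab has root Fb, degree 6 in Ab minor, so VI64.
Bb-Db-Fb-Ab has root Bb, degree 2 in Ab minor, so iiø7.
Eb-G-Bb: root Eb is the dominant; major triad there is V.
Ab-Cb-Eb: minor triad on Ab = scale degree 1 → i.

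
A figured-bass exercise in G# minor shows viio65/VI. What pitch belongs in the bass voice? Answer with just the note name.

F#

The applied chord viio65/VI is rooted on D#: D#-F#-A-C.
The figure 65 means first inversion — the third is in the bass.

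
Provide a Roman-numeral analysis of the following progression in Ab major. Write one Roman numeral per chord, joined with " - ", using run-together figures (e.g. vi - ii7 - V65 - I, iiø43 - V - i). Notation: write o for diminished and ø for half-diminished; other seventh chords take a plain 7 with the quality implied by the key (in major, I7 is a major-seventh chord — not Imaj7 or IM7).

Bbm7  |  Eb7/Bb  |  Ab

Bbm7: minor seventh chord on Bb = scale degree 2 → ii7.
Eb7/Bb has root Eb, degree 5 in Ab major, so V43.
Ab: major triad on Ab = scale degree 1 → I.

ii7 - V43 - I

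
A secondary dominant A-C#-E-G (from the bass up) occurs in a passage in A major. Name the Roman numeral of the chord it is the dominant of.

The chord is a dominant seventh chord on A.
A dominant resolves down a perfect fifth: A → D. In A major, D is scale degree 4, i.e. IV.

IV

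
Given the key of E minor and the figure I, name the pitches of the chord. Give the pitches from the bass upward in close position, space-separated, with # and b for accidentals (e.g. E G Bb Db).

E G# B

I is the major tonic (Picardy third), borrowed from the parallel major. In E minor that root is E.
So the chord is E-G#-B.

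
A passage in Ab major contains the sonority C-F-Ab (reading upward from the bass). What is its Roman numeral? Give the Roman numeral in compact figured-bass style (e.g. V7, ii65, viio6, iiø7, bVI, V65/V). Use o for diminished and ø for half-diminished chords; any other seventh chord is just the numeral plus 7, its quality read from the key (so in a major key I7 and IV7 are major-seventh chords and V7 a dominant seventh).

vi64

The pitches F-Ab-C form a minor triad rooted on F.
In Ab major, F is the submediant; the diatonic minor triad there is vi.
With C in the bass the chord is in second inversion, so the figured bass is 64.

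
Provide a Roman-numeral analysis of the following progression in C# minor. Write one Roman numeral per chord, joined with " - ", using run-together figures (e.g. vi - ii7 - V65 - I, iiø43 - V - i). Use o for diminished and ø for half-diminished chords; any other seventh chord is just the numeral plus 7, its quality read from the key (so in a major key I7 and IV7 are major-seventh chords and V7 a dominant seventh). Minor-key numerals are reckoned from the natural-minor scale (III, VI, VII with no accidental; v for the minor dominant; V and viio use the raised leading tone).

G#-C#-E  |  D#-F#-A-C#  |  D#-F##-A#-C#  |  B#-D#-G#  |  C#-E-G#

i64 - iiø7 - V7/V - V6 - i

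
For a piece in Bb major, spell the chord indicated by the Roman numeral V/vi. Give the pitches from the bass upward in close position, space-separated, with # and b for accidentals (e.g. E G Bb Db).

V/vi is a secondary dominant — the dominant triad of vi. vi in Bb major is G, so the applied chord's root is D, a perfect fifth above.
Building a major triad on D gives D-F#-A.

D F# A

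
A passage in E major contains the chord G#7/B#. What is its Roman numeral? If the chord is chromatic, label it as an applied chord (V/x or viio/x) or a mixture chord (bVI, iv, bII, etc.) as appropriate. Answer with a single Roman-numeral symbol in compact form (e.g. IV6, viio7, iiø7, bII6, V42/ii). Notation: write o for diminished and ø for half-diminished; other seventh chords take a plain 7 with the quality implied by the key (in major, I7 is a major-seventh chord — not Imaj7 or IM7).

V65/vi

The pitches G#-B#-D#-F# form a dominant seventh chord rooted on G#.
G# is not a diatonic chord root with this quality in E major, but it lies a perfect fifth above C# (vi), so the chord functions as an applied dominant of vi.
With B# in the bass the chord is in first inversion, so the figured bass is 65.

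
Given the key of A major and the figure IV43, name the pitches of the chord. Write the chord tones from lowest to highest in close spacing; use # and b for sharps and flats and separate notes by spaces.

A C# D F#

In A major, the subdominant is D, and the diatonic chord built there is a major seventh chord.
Stacking thirds from D gives D-F#-A-C#.
The figured bass 43 indicates second inversion, placing the fifth (A) in the bass: A-C#-D-F#.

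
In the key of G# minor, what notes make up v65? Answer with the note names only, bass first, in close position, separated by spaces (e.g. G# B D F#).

The numeral's case and figure indicate a minor seventh chord. In G# minor its root, the dominant, is D#.
Stacking thirds from D# gives D#-F#-A#-C#.
The figured bass 65 indicates first inversion, placing the third (F#) in the bass: F#-A#-C#-D#.

F# A# C# D#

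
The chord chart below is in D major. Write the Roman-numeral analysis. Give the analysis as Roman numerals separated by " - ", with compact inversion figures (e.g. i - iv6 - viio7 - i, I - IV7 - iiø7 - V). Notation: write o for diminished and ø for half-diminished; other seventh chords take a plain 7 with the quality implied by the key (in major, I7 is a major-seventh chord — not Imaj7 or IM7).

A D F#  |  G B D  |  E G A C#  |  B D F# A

I64 - IV - V43 - vi7

A-D-F#: root D is the tonic; major triad there is I64.
G-B-D: major triad on G = scale degree 4 → IV.
E-G-A-C#: dominant seventh chord on A = scale degree 5 → V43.
B-D-F#-A: root B is the submediant; minor seventh chord there is vi7.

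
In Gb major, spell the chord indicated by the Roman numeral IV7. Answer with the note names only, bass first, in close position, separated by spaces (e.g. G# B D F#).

Cb Eb Gb Bb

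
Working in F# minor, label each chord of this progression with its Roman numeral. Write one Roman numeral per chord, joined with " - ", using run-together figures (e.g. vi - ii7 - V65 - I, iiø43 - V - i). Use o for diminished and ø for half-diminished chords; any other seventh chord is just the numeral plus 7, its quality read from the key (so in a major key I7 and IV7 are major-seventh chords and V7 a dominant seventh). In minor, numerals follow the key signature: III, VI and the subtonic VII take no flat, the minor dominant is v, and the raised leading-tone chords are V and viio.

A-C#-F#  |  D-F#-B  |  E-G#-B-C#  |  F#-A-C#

A-C#-F# has root F#, degree 1 in F# minor, so i6.
D-F#-B: minor triad on B = scale degree 4 → iv6.
E-G#-B-C# has root C#, degree 5 in F# minor, so v65.
F#-A-C# has root F#, degree 1 in F# minor, so i.

i6 - iv6 - v65 - i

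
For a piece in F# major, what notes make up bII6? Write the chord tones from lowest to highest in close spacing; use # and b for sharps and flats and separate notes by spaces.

Scale degree 2 in F# major is G#; lowering it a half step gives G. bII6 is the Neapolitan sixth — a major triad on the lowered second degree, here in its customary first inversion.
So the chord is G-B-D, a major triad.
The figured bass 6 indicates first inversion, placing the third (B) in the bass: B-D-G.

B D G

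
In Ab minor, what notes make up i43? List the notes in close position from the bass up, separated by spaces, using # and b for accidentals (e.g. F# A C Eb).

In Ab minor, the first degree is Ab, and the diatonic chord built there is a minor seventh chord.
Stacking thirds from Ab gives Ab-Cb-Eb-Gb.
With the 43 figure the chord is in second inversion; from the bass Eb upward in close position it reads Eb-Gb-Ab-Cb.

Eb Gb Ab Cb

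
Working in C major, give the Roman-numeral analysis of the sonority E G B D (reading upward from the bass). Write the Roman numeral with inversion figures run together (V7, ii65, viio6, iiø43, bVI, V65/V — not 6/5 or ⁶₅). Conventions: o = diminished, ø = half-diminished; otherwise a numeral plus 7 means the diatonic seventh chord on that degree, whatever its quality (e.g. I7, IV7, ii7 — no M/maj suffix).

iii7

Stacked in thirds the chord is E-G-B-D: a minor seventh chord on E.
E is scale degree 3 in C major, and a minor seventh chord on that degree is written iii7.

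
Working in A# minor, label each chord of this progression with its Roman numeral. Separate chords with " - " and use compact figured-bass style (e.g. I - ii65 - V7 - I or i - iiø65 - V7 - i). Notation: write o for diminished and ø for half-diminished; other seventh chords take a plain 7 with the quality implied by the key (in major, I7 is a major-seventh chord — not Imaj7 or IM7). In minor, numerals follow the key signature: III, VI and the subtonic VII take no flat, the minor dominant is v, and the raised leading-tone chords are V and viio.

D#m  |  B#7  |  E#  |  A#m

iv - V7/V - V - i

D#m: root D# is the subdominant; minor triad there is iv.
B#7 is the secondary dominant of V (dominant seventh chord on B#): V7/V.
E#: major triad on E# = scale degree 5 → V.
A#m has root A#, degree 1 in A# minor, so i.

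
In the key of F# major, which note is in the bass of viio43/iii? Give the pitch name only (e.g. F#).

The applied chord viio43/iii is rooted on G##: G##-B#-D#-F#.
The figure 43 means second inversion — the fifth is in the bass.

D#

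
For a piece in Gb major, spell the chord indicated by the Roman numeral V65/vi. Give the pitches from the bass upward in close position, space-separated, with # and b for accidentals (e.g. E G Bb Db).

V65/vi is a secondary dominant — the dominant seventh of vi. vi in Gb major is Eb, so the applied chord's root is Bb, a perfect fifth above.
Building a dominant seventh chord on Bb gives Bb-D-F-Ab.
With the 65 figure the chord is in first inversion; from the bass D upward in close position it reads D-F-Ab-Bb.

D F Ab Bb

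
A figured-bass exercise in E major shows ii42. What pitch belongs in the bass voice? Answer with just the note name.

E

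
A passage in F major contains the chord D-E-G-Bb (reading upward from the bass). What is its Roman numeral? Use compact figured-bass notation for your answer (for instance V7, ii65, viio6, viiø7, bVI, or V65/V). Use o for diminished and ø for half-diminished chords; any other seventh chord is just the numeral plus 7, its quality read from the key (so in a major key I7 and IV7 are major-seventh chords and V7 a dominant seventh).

The pitches E-G-Bb-D form a half-diminished seventh chord rooted on E.
In F major, E is the leading tone; the diatonic half-diminished seventh chord there is viiø7.
With D in the bass the chord is in third inversion, so the figured bass is 42.

viiø42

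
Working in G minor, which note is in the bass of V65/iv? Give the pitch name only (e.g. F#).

B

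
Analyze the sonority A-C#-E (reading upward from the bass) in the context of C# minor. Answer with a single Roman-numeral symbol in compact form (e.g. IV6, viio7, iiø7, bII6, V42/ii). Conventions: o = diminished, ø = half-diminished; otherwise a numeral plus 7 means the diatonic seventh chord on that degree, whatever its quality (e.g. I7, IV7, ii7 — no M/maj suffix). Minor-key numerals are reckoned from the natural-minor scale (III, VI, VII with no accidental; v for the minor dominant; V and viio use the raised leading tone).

VI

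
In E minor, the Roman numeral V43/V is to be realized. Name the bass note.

C#

The applied chord V43/V is rooted on F#: F#-A#-C#-E.
The figure 43 means second inversion — the fifth is in the bass.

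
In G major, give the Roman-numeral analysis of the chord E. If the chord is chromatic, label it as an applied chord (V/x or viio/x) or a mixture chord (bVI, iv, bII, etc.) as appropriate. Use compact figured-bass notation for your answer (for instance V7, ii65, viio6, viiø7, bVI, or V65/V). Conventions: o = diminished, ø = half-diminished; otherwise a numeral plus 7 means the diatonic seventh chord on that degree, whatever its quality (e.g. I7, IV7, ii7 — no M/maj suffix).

The pitches E-G#-B form a major triad rooted on E.
E is not a diatonic chord root with this quality in G major, but it lies a perfect fifth above A (ii), so the chord functions as an applied dominant of ii.

V/ii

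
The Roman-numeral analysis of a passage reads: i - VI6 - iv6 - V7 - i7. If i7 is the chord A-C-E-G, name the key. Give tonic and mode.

A minor

The chord Am7 is a minor seventh chord rooted on A; its label is i7.
If A is scale degree 1 and the mode makes that degree carry a minor seventh chord, the tonic is A and the mode is minor.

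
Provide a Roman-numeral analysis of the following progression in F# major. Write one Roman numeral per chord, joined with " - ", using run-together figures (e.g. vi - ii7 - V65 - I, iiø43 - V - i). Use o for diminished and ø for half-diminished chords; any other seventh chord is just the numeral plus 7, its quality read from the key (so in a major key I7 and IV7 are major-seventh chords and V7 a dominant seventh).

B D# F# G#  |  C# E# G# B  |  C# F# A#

B-D#-F#-G#: root G# is the supertonic; minor seventh chord there is ii65.
C#-E#-G#-B: root C# is the dominant; dominant seventh chord there is V7.
C#-F#-A#: root F# is the tonic; major triad there is I64.

ii65 - V7 - I64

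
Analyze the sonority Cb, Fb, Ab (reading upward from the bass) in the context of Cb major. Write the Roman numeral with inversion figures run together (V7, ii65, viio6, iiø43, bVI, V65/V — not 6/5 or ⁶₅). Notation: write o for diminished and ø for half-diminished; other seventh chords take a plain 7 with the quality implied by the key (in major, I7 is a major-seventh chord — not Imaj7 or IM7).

IV64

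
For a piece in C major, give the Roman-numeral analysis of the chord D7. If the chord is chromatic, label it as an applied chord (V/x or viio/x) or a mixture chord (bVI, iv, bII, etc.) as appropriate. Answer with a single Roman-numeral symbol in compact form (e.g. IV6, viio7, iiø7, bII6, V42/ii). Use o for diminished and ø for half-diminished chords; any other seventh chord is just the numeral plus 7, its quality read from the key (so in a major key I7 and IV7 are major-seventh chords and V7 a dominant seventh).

V7/V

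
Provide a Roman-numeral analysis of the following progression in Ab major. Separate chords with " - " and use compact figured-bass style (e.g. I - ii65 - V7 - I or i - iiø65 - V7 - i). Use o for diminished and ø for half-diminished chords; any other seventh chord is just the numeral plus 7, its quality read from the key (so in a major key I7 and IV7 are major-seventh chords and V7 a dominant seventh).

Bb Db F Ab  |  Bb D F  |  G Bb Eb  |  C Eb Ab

ii7 - V/V - V6 - I6

Bb-Db-F-Ab: root Bb is the supertonic; minor seventh chord there is ii7.
Bb-D-F: chromatic; Bb is V of V, so V/V.
G-Bb-Eb: root Eb is the dominant; major triad there is V6.
C-Eb-Ab: root Ab is the tonic; major triad there is I6.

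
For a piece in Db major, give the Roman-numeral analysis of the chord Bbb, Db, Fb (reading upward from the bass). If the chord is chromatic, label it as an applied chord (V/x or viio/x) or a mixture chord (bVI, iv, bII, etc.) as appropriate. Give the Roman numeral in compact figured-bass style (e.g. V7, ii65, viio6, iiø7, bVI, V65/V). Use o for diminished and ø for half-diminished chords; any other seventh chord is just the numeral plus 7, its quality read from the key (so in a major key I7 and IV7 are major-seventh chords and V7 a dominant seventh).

bVI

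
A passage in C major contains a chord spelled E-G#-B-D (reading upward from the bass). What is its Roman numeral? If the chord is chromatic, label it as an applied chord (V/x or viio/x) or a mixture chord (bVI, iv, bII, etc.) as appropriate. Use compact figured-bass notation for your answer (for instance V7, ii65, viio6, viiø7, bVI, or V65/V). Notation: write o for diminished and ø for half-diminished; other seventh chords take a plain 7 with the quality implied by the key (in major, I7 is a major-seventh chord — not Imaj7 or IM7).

The pitches E-G#-B-D form a dominant seventh chord rooted on E.
E is not a diatonic chord root with this quality in C major, but it lies a perfect fifth above A (vi), so the chord functions as an applied dominant of vi.

V7/vi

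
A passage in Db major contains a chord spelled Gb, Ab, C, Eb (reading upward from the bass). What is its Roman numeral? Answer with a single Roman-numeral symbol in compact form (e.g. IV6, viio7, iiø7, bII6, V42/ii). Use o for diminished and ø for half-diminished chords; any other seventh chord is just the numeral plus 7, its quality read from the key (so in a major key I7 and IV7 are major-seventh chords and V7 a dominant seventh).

V42

The pitches Ab-C-Eb-Gb form a dominant seventh chord rooted on Ab.
Ab is scale degree 5 in Db major, and a dominant seventh chord on that degree is written V7.
With Gb in the bass the chord is in third inversion, so the figured bass is 42.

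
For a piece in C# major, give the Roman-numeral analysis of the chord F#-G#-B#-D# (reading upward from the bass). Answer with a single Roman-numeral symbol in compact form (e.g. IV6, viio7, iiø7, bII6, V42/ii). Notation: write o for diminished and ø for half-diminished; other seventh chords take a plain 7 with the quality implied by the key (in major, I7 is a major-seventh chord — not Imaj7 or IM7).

V42

The pitches G#-B#-D#-F# form a dominant seventh chord rooted on G#.
In C# major, G# is the dominant; the diatonic dominant seventh chord there is V7.
With F# in the bass the chord is in third inversion, so the figured bass is 42.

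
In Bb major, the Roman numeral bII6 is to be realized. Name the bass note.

Eb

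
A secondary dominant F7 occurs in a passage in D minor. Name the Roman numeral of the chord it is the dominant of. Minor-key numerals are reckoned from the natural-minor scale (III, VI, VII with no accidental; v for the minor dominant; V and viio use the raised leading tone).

The chord is a dominant seventh chord on F.
A dominant resolves down a perfect fifth: F → Bb. In D minor, Bb is scale degree 6, i.e. VI.

VI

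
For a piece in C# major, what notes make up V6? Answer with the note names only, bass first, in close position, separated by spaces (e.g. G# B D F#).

In C# major, the dominant is G#, and the diatonic chord built there is a major triad.
That chord is spelled G#-B#-D#.
The figured bass 6 indicates first inversion, placing the third (B#) in the bass: B#-D#-G#.

B# D# G#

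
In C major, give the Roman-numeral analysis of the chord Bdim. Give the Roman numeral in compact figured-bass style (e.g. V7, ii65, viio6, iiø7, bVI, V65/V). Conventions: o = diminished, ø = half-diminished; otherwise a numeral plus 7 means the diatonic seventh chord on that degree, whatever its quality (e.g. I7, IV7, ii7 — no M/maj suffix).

viio

The pitches B-D-F form a diminished triad rooted on B.
B is scale degree 7 in C major, and a diminished triad on that degree is written viio.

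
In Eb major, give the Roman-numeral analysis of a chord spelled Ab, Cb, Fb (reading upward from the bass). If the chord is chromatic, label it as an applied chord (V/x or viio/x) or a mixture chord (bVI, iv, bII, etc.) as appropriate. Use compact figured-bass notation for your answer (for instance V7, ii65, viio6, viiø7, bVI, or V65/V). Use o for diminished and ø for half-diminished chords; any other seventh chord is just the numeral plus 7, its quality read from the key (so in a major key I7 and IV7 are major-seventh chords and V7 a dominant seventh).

Stacked in thirds the chord is Fb-Ab-Cb: a major triad on Fb.
Fb is the lowered second degree of Eb major (diatonic 2 would be F). This is the Neapolitan sixth — a major triad on the lowered second degree, here in its customary first inversion.
With Ab in the bass the chord is in first inversion, so the figured bass is 6.

bII6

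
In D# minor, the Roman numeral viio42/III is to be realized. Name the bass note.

D

The applied chord viio42/III is rooted on E#: E#-G#-B-D.
The figure 42 means third inversion — the seventh is in the bass.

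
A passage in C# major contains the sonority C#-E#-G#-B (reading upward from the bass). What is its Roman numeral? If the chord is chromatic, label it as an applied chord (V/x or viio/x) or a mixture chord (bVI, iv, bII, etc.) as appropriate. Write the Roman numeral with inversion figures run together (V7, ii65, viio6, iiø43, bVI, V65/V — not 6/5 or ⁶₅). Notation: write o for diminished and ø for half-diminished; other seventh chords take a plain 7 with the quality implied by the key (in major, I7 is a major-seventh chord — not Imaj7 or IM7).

V7/IV

The pitches C#-E#-G#-B form a dominant seventh chord rooted on C#.
C# is not a diatonic chord root with this quality in C# major, but it lies a perfect fifth above F# (IV), so the chord functions as an applied dominant of IV.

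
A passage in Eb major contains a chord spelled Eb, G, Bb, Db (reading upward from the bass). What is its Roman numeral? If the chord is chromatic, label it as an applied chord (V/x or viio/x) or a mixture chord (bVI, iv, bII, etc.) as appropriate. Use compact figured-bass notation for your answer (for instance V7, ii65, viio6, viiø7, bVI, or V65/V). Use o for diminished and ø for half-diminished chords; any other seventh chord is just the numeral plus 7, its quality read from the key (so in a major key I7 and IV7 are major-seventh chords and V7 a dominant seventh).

V7/IV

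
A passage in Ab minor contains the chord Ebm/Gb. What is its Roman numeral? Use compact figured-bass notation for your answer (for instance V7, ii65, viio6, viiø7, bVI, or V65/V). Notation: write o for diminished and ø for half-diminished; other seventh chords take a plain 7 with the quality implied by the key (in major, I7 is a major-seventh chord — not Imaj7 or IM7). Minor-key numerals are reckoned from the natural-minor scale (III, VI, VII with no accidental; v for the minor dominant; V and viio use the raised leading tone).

Stacked in thirds the chord is Eb-Gb-Bb: a minor triad on Eb.
In Ab minor, Eb is the dominant; the diatonic minor triad there is v.
With Gb in the bass the chord is in first inversion, so the figured bass is 6.

v6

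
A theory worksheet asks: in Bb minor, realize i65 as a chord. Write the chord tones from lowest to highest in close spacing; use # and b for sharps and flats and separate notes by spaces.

The numeral's case and figure indicate a minor seventh chord. In Bb minor its root, the first degree, is Bb.
Stacking thirds from Bb gives Bb-Db-F-Ab.
The figured bass 65 indicates first inversion, placing the third (Db) in the bass: Db-F-Ab-Bb.

Db F Ab Bb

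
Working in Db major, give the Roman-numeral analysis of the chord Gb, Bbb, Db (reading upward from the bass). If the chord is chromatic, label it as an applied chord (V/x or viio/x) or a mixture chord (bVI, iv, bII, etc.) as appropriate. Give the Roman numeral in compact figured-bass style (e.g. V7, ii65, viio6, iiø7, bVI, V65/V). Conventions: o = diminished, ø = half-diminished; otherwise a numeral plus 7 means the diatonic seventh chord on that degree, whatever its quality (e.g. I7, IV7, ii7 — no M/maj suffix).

iv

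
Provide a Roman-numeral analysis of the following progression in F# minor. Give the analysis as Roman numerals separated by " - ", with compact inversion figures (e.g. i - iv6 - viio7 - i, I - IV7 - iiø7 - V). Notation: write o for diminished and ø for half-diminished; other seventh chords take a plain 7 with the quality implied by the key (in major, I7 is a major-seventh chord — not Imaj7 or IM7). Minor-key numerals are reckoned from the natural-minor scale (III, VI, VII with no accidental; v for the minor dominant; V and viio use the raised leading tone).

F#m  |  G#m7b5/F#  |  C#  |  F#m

F#m: root F# is the tonic; minor triad there is i.
G#m7b5/F# has root G#, degree 2 in F# minor, so iiø42.
C#: major triad on C# = scale degree 5 → V.
F#m has root F#, degree 1 in F# minor, so i.

i - iiø42 - V - i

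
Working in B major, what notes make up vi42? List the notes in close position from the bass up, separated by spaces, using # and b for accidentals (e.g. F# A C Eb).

F# G# B D#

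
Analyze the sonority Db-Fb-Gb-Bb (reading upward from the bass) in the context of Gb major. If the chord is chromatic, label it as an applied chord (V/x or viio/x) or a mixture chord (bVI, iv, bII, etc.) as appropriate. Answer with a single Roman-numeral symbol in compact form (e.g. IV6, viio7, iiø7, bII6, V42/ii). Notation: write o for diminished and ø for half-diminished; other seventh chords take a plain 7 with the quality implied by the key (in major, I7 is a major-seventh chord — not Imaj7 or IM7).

Stacked in thirds the chord is Gb-Bb-Db-Fb: a dominant seventh chord on Gb.
Gb is not a diatonic chord root with this quality in Gb major, but it lies a perfect fifth above Cb (IV), so the chord functions as an applied dominant of IV.
With Db in the bass the chord is in second inversion, so the figured bass is 43.

V43/IV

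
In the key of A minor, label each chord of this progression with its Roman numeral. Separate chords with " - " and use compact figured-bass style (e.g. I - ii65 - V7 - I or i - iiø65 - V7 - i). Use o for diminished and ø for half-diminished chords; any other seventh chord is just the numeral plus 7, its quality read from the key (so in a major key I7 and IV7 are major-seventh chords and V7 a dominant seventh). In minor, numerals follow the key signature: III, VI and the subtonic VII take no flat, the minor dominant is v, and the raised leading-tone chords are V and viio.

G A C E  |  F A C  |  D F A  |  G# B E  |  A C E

i42 - VI - iv - V6 - i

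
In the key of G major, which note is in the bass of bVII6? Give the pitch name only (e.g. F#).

bVII in G major has root F; the chord is F-A-C.
The figure 6 means first inversion — the third is in the bass.

A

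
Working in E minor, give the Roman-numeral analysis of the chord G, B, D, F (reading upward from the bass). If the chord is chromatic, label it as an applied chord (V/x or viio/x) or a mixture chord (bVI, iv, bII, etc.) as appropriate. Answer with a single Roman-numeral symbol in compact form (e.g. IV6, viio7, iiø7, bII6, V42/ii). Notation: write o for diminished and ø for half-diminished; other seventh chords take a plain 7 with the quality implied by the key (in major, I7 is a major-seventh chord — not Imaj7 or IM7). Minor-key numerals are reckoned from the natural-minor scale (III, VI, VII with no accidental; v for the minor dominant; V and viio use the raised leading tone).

Stacked in thirds the chord is G-B-D-F: a dominant seventh chord on G.
G is not a diatonic chord root with this quality in E minor, but it lies a perfect fifth above C (VI), so the chord functions as an applied dominant of VI.

V7/VI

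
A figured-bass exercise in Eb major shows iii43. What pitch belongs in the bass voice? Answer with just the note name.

D

iii in Eb major has root G; the chord is G-Bb-D-F.
The figure 43 means second inversion — the fifth is in the bass.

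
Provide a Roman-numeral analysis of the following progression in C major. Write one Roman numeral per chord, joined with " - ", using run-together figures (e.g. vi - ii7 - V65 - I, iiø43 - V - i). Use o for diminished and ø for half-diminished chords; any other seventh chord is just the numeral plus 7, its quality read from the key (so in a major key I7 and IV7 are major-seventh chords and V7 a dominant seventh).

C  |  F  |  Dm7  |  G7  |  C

C: root C is the tonic; major triad there is I.
F has root F, degree 4 in C major, so IV.
Dm7: minor seventh chord on D = scale degree 2 → ii7.
G7: root G is the dominant; dominant seventh chord there is V7.
C: major triad on C = scale degree 1 → I.

I - IV - ii7 - V7 - I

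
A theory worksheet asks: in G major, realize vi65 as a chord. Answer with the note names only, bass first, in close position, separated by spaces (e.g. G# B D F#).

G B D E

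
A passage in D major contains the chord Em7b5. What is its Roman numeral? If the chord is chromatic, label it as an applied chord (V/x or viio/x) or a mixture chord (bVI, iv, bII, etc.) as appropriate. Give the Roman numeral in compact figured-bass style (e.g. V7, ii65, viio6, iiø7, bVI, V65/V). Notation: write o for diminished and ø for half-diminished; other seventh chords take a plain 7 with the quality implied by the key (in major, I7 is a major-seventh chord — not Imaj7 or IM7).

iiø7

The pitches E-G-Bb-D form a half-diminished seventh chord rooted on E.
E is the second degree of D major. This is the half-diminished supertonic seventh, borrowed from the parallel minor.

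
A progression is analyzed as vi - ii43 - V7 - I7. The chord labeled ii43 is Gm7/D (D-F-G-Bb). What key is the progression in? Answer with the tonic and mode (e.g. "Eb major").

F major

ii43 is given as D-F-G-Bb — a minor seventh chord with root G.
Counting down one scale step from G places the tonic on F; a minor seventh chord on degree 2 is diatonic only in major.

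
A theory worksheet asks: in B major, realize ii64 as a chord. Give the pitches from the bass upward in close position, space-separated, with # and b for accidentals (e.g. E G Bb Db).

G# C# E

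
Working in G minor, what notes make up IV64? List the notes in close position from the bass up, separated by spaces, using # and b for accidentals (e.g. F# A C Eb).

IV64 is the major subdominant, borrowed from the parallel major. In G minor that root is C.
So the chord is C-E-G.
With the 64 figure the chord is in second inversion; from the bass G upward in close position it reads G-C-E.

G C E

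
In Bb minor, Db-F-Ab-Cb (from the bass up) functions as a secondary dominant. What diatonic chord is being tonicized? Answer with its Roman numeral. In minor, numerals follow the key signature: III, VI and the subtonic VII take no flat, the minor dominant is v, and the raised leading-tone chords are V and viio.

VI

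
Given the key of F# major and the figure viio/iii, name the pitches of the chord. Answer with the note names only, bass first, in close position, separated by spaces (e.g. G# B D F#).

viio/iii is a secondary leading-tone chord. The target iii is A# in F# major; the applied chord is rooted a semitone below, on G##.
Building a diminished triad on G## gives G##-B#-D#.

G## B# D#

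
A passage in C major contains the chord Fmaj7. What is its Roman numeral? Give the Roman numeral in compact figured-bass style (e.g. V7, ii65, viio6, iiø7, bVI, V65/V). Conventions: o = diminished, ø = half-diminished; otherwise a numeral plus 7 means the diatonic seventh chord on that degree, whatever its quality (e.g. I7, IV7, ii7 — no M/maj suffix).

IV7

Stacked in thirds the chord is F-A-C-E: a major seventh chord on F.
In C major, F is the subdominant; the diatonic major seventh chord there is IV7.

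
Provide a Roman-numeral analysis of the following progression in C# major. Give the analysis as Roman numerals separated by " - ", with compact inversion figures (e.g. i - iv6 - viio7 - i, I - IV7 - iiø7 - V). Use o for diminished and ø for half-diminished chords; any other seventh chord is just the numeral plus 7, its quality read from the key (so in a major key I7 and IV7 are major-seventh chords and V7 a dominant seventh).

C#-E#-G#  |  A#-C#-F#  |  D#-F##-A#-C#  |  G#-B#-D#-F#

I - IV6 - V7/V - V7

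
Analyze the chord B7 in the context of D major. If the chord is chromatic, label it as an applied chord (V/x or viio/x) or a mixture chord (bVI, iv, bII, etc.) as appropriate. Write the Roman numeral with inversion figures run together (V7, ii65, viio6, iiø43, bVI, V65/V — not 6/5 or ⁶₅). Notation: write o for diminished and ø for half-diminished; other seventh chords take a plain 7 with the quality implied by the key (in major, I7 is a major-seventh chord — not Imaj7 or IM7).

V7/ii

The pitches B-D#-F#-A form a dominant seventh chord rooted on B.
B is not a diatonic chord root with this quality in D major, but it lies a perfect fifth above E (ii), so the chord functions as an applied dominant of ii.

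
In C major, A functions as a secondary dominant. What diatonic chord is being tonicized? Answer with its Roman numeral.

The chord is a major triad on A.
A dominant resolves down a perfect fifth: A → D. In C major, D is scale degree 2, i.e. ii.

ii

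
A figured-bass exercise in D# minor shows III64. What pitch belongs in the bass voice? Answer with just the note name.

C#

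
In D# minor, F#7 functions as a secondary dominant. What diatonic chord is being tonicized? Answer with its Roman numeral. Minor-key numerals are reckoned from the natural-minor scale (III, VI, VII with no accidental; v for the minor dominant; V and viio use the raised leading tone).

The chord is a dominant seventh chord on F#.
A dominant resolves down a perfect fifth: F# → B. In D# minor, B is scale degree 6, i.e. VI.

VI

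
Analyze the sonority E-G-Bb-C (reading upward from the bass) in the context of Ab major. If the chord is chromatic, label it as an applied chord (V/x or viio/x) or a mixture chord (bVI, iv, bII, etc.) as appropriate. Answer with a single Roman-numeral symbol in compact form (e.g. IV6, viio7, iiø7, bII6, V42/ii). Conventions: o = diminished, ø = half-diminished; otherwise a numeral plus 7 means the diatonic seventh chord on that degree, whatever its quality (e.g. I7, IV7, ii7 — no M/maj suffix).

Stacked in thirds the chord is C-E-G-Bb: a dominant seventh chord on C.
C is not a diatonic chord root with this quality in Ab major, but it lies a perfect fifth above F (vi), so the chord functions as an applied dominant of vi.
With E in the bass the chord is in first inversion, so the figured bass is 65.

V65/vi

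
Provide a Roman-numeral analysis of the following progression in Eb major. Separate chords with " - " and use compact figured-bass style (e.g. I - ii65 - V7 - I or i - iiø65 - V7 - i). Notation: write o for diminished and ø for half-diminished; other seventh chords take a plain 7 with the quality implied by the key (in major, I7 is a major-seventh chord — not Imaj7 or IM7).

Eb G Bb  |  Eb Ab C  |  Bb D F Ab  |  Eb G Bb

I - IV64 - V7 - I

Eb-G-Bb has root Eb, degree 1 in Eb major, so I.
Eb-Ab-C has root Ab, degree 4 in Eb major, so IV64.
Bb-D-F-Ab: dominant seventh chord on Bb = scale degree 5 → V7.
Eb-G-Bb has root Eb, degree 1 in Eb major, so I.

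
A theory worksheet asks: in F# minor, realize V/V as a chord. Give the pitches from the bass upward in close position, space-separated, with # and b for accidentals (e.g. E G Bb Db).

G# B# D#

V/V is a secondary dominant — the dominant triad of V. V in F# minor is C#, so the applied chord's root is G#, a perfect fifth above.
Building a major triad on G# gives G#-B#-D#.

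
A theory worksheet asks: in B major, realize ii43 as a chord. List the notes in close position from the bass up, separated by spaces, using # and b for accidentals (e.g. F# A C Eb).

The numeral's case and figure indicate a minor seventh chord. In B major its root, the supertonic, is C#.
Stacking thirds from C# gives C#-E-G#-B.
The figured bass 43 indicates second inversion, placing the fifth (G#) in the bass: G#-B-C#-E.

G# B C# E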